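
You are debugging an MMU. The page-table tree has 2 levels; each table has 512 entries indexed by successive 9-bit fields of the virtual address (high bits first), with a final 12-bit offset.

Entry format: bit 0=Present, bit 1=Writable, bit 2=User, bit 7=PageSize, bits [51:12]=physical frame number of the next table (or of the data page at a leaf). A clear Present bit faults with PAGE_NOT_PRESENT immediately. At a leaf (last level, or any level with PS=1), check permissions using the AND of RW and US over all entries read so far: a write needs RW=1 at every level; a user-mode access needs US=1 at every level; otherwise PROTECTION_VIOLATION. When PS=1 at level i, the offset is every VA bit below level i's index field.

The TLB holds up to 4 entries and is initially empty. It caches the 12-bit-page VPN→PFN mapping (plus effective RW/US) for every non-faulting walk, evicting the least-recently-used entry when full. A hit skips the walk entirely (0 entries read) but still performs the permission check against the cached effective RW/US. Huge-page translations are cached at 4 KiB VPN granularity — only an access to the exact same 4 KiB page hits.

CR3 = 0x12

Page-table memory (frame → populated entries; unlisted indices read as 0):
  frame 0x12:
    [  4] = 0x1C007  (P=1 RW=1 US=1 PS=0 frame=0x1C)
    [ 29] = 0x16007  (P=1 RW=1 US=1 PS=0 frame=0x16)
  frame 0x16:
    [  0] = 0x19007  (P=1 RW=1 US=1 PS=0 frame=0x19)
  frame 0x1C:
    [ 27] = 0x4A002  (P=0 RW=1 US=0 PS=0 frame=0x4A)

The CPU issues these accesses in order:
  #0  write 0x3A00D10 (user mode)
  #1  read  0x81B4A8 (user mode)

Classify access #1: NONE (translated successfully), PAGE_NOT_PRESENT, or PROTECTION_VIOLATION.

Per-access translation:
#0 VA=0x3A00D10 (w,user):
  [0] read 0x12 idx=29: raw=0x16007 flags P=1 W=1 U=1 S=0
  [1] read 0x16 idx=0: raw=0x19007 flags P=1 W=1 U=1 S=0
  → PA=0x19D10  (2 entries read)
#1 VA=0x81B4A8 (r,user):
  [0] read 0x12 idx=4: raw=0x1C007 flags P=1 W=1 U=1 S=0
  [1] read 0x1C idx=27: raw=0x4A002 flags P=0 W=1 U=0 S=0
  ⇒ fault: PAGE_NOT_PRESENT  — 2 lookups

Access #1 fault: PAGE_NOT_PRESENT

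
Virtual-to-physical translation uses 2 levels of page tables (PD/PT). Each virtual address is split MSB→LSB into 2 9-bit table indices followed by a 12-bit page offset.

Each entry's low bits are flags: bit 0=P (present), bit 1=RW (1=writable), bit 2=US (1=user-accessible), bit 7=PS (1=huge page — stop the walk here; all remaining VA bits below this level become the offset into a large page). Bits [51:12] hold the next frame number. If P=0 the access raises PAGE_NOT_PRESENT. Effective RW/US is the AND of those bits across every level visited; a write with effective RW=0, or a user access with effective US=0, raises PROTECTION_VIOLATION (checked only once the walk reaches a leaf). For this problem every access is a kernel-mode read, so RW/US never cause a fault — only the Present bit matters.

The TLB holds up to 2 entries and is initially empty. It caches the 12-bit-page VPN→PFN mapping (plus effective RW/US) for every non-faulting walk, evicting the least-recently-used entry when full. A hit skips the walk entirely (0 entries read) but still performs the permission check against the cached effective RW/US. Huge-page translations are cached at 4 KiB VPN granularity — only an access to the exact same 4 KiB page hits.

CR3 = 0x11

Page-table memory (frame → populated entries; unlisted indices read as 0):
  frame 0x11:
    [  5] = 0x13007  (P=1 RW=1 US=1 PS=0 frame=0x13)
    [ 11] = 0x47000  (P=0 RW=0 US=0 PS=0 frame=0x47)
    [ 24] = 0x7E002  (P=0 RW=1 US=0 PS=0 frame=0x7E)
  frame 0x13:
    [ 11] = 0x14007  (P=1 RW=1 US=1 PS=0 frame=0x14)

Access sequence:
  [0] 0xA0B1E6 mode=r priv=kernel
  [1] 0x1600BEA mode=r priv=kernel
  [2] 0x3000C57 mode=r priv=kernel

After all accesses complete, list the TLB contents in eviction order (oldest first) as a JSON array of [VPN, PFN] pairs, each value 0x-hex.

Per-access translation:
#0 VA=0xA0B1E6 (r,kernel):
  L0 @0x11[5] → 0x13007  P=1,RW=1,US=1,PS=0
  L1 @0x13[11] → 0x14007  P=1,RW=1,US=1,PS=0
  → PA=0x141E6  (2 entries read)
#1 VA=0x1600BEA (r,kernel):
  L0 @0x11[11] → 0x47000  P=0,RW=0,US=0,PS=0
  ⇒ fault: PAGE_NOT_PRESENT  — 1 lookups
#2 VA=0x3000C57 (r,kernel):
  L0 @0x11[24] → 0x7E002  P=0,RW=1,US=0,PS=0
  ⇒ fault: PAGE_NOT_PRESENT  — 1 lookups

TLB: [["0xA0B", "0x14"]]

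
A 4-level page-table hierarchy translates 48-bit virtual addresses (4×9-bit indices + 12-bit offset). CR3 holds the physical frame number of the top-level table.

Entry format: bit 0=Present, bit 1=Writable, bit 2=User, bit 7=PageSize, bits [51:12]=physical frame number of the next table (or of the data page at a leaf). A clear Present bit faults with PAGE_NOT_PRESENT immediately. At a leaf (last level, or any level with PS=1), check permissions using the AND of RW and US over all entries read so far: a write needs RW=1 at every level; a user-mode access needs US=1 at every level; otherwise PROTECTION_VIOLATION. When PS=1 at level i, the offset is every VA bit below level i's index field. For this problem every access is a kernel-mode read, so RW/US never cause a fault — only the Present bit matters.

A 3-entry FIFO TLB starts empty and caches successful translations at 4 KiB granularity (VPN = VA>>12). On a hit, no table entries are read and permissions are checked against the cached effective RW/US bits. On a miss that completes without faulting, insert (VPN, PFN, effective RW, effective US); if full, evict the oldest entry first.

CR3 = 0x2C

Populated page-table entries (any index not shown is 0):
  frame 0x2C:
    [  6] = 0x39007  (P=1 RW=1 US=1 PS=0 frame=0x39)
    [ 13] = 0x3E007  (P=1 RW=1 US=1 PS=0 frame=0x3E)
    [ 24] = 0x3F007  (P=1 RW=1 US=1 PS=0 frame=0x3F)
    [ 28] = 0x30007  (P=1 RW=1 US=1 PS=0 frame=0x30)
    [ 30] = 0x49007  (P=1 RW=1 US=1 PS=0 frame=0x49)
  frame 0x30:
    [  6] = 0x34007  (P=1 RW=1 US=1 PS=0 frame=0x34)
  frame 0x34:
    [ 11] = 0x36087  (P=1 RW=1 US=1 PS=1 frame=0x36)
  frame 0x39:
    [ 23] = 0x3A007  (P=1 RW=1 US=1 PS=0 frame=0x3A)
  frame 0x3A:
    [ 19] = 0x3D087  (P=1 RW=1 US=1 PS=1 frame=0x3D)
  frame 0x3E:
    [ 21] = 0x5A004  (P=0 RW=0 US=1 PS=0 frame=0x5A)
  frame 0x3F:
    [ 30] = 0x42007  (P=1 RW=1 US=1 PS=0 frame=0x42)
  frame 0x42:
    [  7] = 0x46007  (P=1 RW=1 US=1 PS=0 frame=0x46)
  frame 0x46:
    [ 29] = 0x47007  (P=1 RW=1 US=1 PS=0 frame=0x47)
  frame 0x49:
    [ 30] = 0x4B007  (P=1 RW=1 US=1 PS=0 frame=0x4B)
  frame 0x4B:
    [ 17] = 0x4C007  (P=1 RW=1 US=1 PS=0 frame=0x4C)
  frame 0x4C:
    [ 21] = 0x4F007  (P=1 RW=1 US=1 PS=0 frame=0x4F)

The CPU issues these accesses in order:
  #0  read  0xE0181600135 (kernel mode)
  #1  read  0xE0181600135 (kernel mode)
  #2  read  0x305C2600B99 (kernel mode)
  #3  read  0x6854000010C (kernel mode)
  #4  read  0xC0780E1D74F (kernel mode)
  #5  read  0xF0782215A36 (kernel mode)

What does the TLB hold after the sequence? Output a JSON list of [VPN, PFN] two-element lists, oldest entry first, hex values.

Walk each access:
#0 VA=0xE0181600135 (r,kernel):
  [0] read 0x2C idx=28: raw=0x30007 flags P=1 W=1 U=1 S=0
  [1] read 0x30 idx=6: raw=0x34007 flags P=1 W=1 U=1 S=0
  [2] read 0x34 idx=11: raw=0x36087 flags P=1 W=1 U=1 S=1
  ✓ 0x36135 (huge @L2)  — 3 lookups
#1 VA=0xE0181600135 (r,kernel):
  TLB hit vpn=0xE0181600 → PA=0x36135
#2 VA=0x305C2600B99 (r,kernel):
  [0] read 0x2C idx=6: raw=0x39007 flags P=1 W=1 U=1 S=0
  [1] read 0x39 idx=23: raw=0x3A007 flags P=1 W=1 U=1 S=0
  [2] read 0x3A idx=19: raw=0x3D087 flags P=1 W=1 U=1 S=1
  ✓ 0x3DB99 (huge @L2)  — 3 lookups
#3 VA=0x6854000010C (r,kernel):
  [0] read 0x2C idx=13: raw=0x3E007 flags P=1 W=1 U=1 S=0
  [1] read 0x3E idx=21: raw=0x5A004 flags P=0 W=0 U=1 S=0
  ⇒ fault: PAGE_NOT_PRESENT  — 2 lookups
#4 VA=0xC0780E1D74F (r,kernel):
  [0] read 0x2C idx=24: raw=0x3F007 flags P=1 W=1 U=1 S=0
  [1] read 0x3F idx=30: raw=0x42007 flags P=1 W=1 U=1 S=0
  [2] read 0x42 idx=7: raw=0x46007 flags P=1 W=1 U=1 S=0
  [3] read 0x46 idx=29: raw=0x47007 flags P=1 W=1 U=1 S=0
  ✓ 0x4774F  — 4 lookups
#5 VA=0xF0782215A36 (r,kernel):
  [0] read 0x2C idx=30: raw=0x49007 flags P=1 W=1 U=1 S=0
  [1] read 0x49 idx=30: raw=0x4B007 flags P=1 W=1 U=1 S=0
  [2] read 0x4B idx=17: raw=0x4C007 flags P=1 W=1 U=1 S=0
  [3] read 0x4C idx=21: raw=0x4F007 flags P=1 W=1 U=1 S=0
  ✓ 0x4FA36  — 4 lookups

TLB: [["0x305C2600", "0x3D"], ["0xC0780E1D", "0x47"], ["0xF0782215", "0x4F"]]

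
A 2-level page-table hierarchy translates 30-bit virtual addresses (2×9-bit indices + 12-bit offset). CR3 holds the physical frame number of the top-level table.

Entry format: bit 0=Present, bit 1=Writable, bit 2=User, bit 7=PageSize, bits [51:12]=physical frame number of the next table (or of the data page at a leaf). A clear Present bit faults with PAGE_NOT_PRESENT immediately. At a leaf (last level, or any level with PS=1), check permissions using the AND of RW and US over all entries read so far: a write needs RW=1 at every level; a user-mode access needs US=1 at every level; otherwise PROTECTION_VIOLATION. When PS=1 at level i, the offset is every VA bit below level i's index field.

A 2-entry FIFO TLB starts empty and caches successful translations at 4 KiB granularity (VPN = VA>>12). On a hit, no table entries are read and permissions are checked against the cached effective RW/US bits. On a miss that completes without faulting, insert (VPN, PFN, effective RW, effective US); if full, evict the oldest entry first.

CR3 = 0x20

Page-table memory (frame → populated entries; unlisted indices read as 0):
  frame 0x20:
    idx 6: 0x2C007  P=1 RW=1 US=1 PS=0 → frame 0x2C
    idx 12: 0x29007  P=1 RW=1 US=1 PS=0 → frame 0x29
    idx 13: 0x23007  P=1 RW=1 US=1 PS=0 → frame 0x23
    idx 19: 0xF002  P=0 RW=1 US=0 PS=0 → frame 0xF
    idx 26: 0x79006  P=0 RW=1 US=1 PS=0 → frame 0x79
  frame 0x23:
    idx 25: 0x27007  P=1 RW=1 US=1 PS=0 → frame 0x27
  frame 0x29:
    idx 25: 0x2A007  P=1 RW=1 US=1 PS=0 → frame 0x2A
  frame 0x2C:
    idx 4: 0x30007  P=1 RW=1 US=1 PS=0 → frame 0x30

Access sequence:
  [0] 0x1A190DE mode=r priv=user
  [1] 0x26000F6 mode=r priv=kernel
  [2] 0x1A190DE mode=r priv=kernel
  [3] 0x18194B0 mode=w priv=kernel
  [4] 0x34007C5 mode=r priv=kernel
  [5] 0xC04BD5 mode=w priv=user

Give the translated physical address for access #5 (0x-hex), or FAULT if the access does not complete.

Per-access translation:
#0 VA=0x1A190DE (r,user):
  [0] read 0x20 idx=13: raw=0x23007 flags P=1 W=1 U=1 S=0
  [1] read 0x23 idx=25: raw=0x27007 flags P=1 W=1 U=1 S=0
  ✓ 0x270DE  — 2 lookups
#1 VA=0x26000F6 (r,kernel):
  [0] read 0x20 idx=19: raw=0xF002 flags P=0 W=1 U=0 S=0
  ⇒ fault: PAGE_NOT_PRESENT  — 1 lookups
#2 VA=0x1A190DE (r,kernel):
  TLB hit vpn=0x1A19 → PA=0x270DE
#3 VA=0x18194B0 (w,kernel):
  [0] read 0x20 idx=12: raw=0x29007 flags P=1 W=1 U=1 S=0
  [1] read 0x29 idx=25: raw=0x2A007 flags P=1 W=1 U=1 S=0
  ✓ 0x2A4B0  — 2 lookups
#4 VA=0x34007C5 (r,kernel):
  [0] read 0x20 idx=26: raw=0x79006 flags P=0 W=1 U=1 S=0
  ⇒ fault: PAGE_NOT_PRESENT  — 1 lookups
#5 VA=0xC04BD5 (w,user):
  [0] read 0x20 idx=6: raw=0x2C007 flags P=1 W=1 U=1 S=0
  [1] read 0x2C idx=4: raw=0x30007 flags P=1 W=1 U=1 S=0
  ✓ 0x30BD5  — 2 lookups

Access #5 PA: 0x30BD5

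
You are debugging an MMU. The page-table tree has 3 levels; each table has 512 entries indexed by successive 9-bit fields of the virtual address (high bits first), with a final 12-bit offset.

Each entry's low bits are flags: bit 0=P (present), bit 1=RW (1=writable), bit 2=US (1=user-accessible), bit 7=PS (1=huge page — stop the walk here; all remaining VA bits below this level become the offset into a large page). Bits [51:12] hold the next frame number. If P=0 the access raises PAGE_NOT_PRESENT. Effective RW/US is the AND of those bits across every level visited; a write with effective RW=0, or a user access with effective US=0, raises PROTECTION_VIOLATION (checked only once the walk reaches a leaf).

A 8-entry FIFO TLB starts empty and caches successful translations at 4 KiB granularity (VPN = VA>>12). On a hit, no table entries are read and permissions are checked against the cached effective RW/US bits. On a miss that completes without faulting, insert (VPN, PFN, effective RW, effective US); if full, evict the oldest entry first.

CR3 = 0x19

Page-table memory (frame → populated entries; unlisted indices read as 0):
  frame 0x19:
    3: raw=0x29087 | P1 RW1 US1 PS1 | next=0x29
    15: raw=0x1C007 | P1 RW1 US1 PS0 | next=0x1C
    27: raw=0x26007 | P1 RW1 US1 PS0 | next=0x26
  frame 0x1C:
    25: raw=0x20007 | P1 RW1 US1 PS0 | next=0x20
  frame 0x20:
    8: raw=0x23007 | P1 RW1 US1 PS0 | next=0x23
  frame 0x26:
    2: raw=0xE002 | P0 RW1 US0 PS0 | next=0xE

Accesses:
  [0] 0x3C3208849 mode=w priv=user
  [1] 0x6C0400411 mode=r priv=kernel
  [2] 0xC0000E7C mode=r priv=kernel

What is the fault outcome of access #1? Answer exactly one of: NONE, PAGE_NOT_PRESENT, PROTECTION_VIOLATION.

Trace:
#0 VA=0x3C3208849 (w,user):
  L0 @0x19[15] → 0x1C007  P=1,RW=1,US=1,PS=0
  L1 @0x1C[25] → 0x20007  P=1,RW=1,US=1,PS=0
  L2 @0x20[8] → 0x23007  P=1,RW=1,US=1,PS=0
  → PA=0x23849  (3 entries read)
#1 VA=0x6C0400411 (r,kernel):
  L0 @0x19[27] → 0x26007  P=1,RW=1,US=1,PS=0
  L1 @0x26[2] → 0xE002  P=0,RW=1,US=0,PS=0
  → PAGE_NOT_PRESENT  (2 entries read)
#2 VA=0xC0000E7C (r,kernel):
  L0 @0x19[3] → 0x29087  P=1,RW=1,US=1,PS=1
  → PA=0x29E7C (huge @L0)  (1 entries read)

Access #1 fault: PAGE_NOT_PRESENT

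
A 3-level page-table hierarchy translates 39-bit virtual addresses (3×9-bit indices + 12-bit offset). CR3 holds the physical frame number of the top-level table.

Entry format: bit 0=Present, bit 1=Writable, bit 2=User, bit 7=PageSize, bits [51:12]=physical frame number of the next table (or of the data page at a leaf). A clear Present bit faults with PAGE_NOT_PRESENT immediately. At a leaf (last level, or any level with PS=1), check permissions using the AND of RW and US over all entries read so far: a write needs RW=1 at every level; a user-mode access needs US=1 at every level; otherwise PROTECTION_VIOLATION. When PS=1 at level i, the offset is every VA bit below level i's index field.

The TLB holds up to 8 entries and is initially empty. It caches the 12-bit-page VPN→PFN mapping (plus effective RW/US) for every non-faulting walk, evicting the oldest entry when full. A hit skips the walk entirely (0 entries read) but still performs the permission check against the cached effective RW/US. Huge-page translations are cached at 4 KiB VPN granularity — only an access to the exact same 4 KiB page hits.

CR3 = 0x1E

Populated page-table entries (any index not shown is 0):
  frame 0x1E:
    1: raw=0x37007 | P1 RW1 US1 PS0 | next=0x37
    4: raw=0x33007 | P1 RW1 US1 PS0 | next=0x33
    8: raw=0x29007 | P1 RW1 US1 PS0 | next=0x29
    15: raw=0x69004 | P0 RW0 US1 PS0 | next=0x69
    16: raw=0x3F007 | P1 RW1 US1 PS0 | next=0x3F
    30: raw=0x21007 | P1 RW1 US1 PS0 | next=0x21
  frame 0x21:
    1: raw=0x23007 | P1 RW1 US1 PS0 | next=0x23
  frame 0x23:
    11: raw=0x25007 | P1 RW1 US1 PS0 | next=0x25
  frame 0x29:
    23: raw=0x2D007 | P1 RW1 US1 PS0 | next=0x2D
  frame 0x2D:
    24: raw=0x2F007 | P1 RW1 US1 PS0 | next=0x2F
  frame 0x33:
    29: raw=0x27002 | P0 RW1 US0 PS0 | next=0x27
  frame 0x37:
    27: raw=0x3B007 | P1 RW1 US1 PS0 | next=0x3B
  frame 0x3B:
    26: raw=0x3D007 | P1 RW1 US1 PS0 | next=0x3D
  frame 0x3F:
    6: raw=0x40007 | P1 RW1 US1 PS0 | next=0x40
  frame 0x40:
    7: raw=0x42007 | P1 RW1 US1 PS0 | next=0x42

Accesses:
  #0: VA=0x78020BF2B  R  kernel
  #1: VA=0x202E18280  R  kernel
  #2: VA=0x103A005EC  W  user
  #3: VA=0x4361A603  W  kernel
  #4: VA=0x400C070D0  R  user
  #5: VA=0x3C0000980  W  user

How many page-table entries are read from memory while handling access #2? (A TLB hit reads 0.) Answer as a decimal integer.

Walk each access:
#0 VA=0x78020BF2B (r,kernel):
  L0 @0x1E[30] → 0x21007  P=1,RW=1,US=1,PS=0
  L1 @0x21[1] → 0x23007  P=1,RW=1,US=1,PS=0
  L2 @0x23[11] → 0x25007  P=1,RW=1,US=1,PS=0
  ⇒ phys 0x25F2B  [3 reads]
#1 VA=0x202E18280 (r,kernel):
  L0 @0x1E[8] → 0x29007  P=1,RW=1,US=1,PS=0
  L1 @0x29[23] → 0x2D007  P=1,RW=1,US=1,PS=0
  L2 @0x2D[24] → 0x2F007  P=1,RW=1,US=1,PS=0
  ⇒ phys 0x2F280  [3 reads]
#2 VA=0x103A005EC (w,user):
  L0 @0x1E[4] → 0x33007  P=1,RW=1,US=1,PS=0
  L1 @0x33[29] → 0x27002  P=0,RW=1,US=0,PS=0
  → PAGE_NOT_PRESENT  (2 entries read)
#3 VA=0x4361A603 (w,kernel):
  L0 @0x1E[1] → 0x37007  P=1,RW=1,US=1,PS=0
  L1 @0x37[27] → 0x3B007  P=1,RW=1,US=1,PS=0
  L2 @0x3B[26] → 0x3D007  P=1,RW=1,US=1,PS=0
  ⇒ phys 0x3D603  [3 reads]
#4 VA=0x400C070D0 (r,user):
  L0 @0x1E[16] → 0x3F007  P=1,RW=1,US=1,PS=0
  L1 @0x3F[6] → 0x40007  P=1,RW=1,US=1,PS=0
  L2 @0x40[7] → 0x42007  P=1,RW=1,US=1,PS=0
  ⇒ phys 0x420D0  [3 reads]
#5 VA=0x3C0000980 (w,user):
  L0 @0x1E[15] → 0x69004  P=0,RW=0,US=1,PS=0
  → PAGE_NOT_PRESENT  (1 entries read)

Entries read for #2: 2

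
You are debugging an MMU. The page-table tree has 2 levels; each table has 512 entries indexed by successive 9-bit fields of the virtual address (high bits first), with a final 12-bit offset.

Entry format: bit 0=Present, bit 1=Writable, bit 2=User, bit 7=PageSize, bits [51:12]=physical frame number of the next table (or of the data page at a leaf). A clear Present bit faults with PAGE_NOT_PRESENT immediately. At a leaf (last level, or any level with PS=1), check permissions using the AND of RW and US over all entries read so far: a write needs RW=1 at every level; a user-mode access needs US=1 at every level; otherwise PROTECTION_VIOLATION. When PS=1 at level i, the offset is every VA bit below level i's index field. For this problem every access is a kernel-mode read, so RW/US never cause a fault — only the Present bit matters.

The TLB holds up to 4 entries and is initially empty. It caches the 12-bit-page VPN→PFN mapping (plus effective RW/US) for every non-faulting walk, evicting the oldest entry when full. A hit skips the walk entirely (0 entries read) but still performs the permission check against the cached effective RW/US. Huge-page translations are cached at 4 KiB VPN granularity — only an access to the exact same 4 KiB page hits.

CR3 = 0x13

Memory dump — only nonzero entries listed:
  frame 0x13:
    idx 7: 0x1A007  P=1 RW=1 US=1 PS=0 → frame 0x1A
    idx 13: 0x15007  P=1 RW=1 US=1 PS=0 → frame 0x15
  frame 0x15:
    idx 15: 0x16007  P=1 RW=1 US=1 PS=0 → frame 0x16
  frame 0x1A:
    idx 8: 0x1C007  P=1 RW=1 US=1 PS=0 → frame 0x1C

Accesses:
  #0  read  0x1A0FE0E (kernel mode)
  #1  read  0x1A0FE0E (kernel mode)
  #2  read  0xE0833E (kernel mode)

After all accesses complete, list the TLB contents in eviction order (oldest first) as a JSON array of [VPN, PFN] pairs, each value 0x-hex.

Walk each access:
#0 VA=0x1A0FE0E (r,kernel):
  [0] read 0x13 idx=13: raw=0x15007 flags P=1 W=1 U=1 S=0
  [1] read 0x15 idx=15: raw=0x16007 flags P=1 W=1 U=1 S=0
  → PA=0x16E0E  (2 entries read)
#1 VA=0x1A0FE0E (r,kernel):
  TLB hit vpn=0x1A0F → PA=0x16E0E
#2 VA=0xE0833E (r,kernel):
  [0] read 0x13 idx=7: raw=0x1A007 flags P=1 W=1 U=1 S=0
  [1] read 0x1A idx=8: raw=0x1C007 flags P=1 W=1 U=1 S=0
  → PA=0x1C33E  (2 entries read)

TLB: [["0x1A0F", "0x16"], ["0xE08", "0x1C"]]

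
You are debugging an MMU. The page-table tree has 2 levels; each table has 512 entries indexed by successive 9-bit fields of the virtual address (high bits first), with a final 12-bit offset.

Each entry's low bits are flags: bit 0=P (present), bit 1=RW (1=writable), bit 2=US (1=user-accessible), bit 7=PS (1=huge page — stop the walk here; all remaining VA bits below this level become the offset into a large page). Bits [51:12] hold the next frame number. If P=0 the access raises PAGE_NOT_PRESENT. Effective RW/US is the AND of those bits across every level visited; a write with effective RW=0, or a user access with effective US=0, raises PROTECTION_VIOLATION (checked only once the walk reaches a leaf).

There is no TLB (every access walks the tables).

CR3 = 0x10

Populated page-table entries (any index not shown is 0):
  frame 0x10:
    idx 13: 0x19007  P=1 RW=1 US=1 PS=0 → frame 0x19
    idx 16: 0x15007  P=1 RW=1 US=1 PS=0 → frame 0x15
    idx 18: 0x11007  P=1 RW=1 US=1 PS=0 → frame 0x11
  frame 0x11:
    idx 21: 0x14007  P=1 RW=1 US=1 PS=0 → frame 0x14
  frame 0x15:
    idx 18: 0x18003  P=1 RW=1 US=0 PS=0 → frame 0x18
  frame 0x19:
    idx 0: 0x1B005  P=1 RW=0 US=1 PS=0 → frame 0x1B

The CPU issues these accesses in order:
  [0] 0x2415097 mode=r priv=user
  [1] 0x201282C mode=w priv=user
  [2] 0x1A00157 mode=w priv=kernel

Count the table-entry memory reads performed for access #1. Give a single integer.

Per-access translation:
#0 VA=0x2415097 (r,user):
  L0: frame=0x10 idx=18 entry=0x11007 [P=1 RW=1 US=1 PS=0]
  L1: frame=0x11 idx=21 entry=0x14007 [P=1 RW=1 US=1 PS=0]
  ⇒ phys 0x14097  [2 reads]
#1 VA=0x201282C (w,user):
  L0: frame=0x10 idx=16 entry=0x15007 [P=1 RW=1 US=1 PS=0]
  L1: frame=0x15 idx=18 entry=0x18003 [P=1 RW=1 US=0 PS=0]
  ⇒ fault: PROTECTION_VIOLATION  — 2 lookups
#2 VA=0x1A00157 (w,kernel):
  L0: frame=0x10 idx=13 entry=0x19007 [P=1 RW=1 US=1 PS=0]
  L1: frame=0x19 idx=0 entry=0x1B005 [P=1 RW=0 US=1 PS=0]
  ⇒ fault: PROTECTION_VIOLATION  — 2 lookups

Entries read for #1: 2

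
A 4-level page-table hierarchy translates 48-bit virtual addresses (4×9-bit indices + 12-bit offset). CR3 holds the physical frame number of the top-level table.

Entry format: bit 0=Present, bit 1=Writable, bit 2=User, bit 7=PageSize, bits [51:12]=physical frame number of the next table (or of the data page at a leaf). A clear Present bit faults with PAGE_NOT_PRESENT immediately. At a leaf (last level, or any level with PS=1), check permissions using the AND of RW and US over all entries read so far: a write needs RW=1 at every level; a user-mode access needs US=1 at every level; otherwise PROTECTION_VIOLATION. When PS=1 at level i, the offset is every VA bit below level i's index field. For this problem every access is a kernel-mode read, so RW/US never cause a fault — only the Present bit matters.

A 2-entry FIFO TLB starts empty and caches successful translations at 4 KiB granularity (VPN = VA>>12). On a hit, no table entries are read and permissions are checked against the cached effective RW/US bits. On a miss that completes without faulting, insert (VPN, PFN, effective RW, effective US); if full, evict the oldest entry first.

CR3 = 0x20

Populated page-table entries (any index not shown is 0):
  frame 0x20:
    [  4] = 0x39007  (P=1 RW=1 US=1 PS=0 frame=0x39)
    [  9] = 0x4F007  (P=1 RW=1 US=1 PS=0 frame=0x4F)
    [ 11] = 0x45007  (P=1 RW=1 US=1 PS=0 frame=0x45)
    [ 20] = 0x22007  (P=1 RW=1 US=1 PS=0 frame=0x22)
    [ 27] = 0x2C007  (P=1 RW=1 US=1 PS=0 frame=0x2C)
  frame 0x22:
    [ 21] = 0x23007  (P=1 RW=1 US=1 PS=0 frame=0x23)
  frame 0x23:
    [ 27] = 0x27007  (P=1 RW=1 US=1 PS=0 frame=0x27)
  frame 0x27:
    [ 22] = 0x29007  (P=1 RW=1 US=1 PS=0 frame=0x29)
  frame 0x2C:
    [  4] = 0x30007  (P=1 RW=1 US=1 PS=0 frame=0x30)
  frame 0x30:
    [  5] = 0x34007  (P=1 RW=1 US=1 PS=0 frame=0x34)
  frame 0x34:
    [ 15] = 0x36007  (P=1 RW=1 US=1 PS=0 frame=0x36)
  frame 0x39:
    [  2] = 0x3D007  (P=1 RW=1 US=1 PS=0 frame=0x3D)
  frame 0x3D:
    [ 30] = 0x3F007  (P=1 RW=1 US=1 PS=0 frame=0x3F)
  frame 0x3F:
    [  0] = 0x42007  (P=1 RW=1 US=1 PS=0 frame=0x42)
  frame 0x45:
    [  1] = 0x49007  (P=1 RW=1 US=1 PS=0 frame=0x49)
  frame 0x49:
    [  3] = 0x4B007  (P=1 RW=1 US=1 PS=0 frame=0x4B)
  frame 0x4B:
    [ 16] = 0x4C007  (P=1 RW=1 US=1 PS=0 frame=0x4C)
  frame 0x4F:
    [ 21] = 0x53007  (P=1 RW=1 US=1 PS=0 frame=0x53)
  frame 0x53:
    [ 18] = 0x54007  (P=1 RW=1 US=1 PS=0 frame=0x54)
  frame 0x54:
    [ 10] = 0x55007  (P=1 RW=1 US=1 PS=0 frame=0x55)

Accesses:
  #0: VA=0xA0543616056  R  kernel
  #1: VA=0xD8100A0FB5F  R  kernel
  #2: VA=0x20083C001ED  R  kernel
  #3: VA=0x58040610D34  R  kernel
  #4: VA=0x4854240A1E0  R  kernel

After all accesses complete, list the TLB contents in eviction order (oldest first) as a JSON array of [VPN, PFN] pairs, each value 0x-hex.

Walk each access:
#0 VA=0xA0543616056 (r,kernel):
  lvl0: tbl 0x20, slot 20 ⇒ 0x22007 (P1/RW1/US1/PS0)
  lvl1: tbl 0x22, slot 21 ⇒ 0x23007 (P1/RW1/US1/PS0)
  lvl2: tbl 0x23, slot 27 ⇒ 0x27007 (P1/RW1/US1/PS0)
  lvl3: tbl 0x27, slot 22 ⇒ 0x29007 (P1/RW1/US1/PS0)
  ⇒ phys 0x29056  [4 reads]
#1 VA=0xD8100A0FB5F (r,kernel):
  lvl0: tbl 0x20, slot 27 ⇒ 0x2C007 (P1/RW1/US1/PS0)
  lvl1: tbl 0x2C, slot 4 ⇒ 0x30007 (P1/RW1/US1/PS0)
  lvl2: tbl 0x30, slot 5 ⇒ 0x34007 (P1/RW1/US1/PS0)
  lvl3: tbl 0x34, slot 15 ⇒ 0x36007 (P1/RW1/US1/PS0)
  ⇒ phys 0x36B5F  [4 reads]
#2 VA=0x20083C001ED (r,kernel):
  lvl0: tbl 0x20, slot 4 ⇒ 0x39007 (P1/RW1/US1/PS0)
  lvl1: tbl 0x39, slot 2 ⇒ 0x3D007 (P1/RW1/US1/PS0)
  lvl2: tbl 0x3D, slot 30 ⇒ 0x3F007 (P1/RW1/US1/PS0)
  lvl3: tbl 0x3F, slot 0 ⇒ 0x42007 (P1/RW1/US1/PS0)
  ⇒ phys 0x421ED  [4 reads]
#3 VA=0x58040610D34 (r,kernel):
  lvl0: tbl 0x20, slot 11 ⇒ 0x45007 (P1/RW1/US1/PS0)
  lvl1: tbl 0x45, slot 1 ⇒ 0x49007 (P1/RW1/US1/PS0)
  lvl2: tbl 0x49, slot 3 ⇒ 0x4B007 (P1/RW1/US1/PS0)
  lvl3: tbl 0x4B, slot 16 ⇒ 0x4C007 (P1/RW1/US1/PS0)
  ⇒ phys 0x4CD34  [4 reads]
#4 VA=0x4854240A1E0 (r,kernel):
  lvl0: tbl 0x20, slot 9 ⇒ 0x4F007 (P1/RW1/US1/PS0)
  lvl1: tbl 0x4F, slot 21 ⇒ 0x53007 (P1/RW1/US1/PS0)
  lvl2: tbl 0x53, slot 18 ⇒ 0x54007 (P1/RW1/US1/PS0)
  lvl3: tbl 0x54, slot 10 ⇒ 0x55007 (P1/RW1/US1/PS0)
  ⇒ phys 0x551E0  [4 reads]

TLB: [["0x58040610", "0x4C"], ["0x4854240A", "0x55"]]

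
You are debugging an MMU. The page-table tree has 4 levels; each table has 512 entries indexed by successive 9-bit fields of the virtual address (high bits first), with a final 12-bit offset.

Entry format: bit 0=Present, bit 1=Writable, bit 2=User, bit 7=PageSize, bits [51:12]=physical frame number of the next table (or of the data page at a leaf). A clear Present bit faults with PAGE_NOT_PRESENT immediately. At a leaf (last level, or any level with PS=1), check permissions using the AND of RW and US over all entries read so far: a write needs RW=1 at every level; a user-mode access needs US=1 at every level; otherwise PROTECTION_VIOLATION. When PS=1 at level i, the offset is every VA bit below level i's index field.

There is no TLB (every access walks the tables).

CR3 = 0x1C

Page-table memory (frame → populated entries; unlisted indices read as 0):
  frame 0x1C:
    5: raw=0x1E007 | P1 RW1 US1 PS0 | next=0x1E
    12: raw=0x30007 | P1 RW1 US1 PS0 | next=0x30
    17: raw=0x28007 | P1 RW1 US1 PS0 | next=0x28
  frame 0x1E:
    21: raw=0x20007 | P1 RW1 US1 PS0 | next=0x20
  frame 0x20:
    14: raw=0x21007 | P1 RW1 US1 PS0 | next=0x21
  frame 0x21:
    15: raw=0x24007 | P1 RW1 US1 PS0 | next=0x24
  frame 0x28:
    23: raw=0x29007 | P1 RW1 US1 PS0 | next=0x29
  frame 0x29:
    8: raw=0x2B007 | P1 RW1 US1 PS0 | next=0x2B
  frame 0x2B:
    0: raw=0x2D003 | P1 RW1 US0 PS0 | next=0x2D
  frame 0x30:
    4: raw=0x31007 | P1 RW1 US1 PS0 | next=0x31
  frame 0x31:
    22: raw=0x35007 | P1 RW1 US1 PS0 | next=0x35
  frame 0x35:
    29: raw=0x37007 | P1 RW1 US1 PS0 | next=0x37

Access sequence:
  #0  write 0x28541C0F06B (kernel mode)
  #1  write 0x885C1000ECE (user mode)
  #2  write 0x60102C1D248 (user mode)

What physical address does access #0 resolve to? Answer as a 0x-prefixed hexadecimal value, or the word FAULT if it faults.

Walk each access:
#0 VA=0x28541C0F06B (w,kernel):
  lvl0: tbl 0x1C, slot 5 ⇒ 0x1E007 (P1/RW1/US1/PS0)
  lvl1: tbl 0x1E, slot 21 ⇒ 0x20007 (P1/RW1/US1/PS0)
  lvl2: tbl 0x20, slot 14 ⇒ 0x21007 (P1/RW1/US1/PS0)
  lvl3: tbl 0x21, slot 15 ⇒ 0x24007 (P1/RW1/US1/PS0)
  ⇒ phys 0x2406B  [4 reads]
#1 VA=0x885C1000ECE (w,user):
  lvl0: tbl 0x1C, slot 17 ⇒ 0x28007 (P1/RW1/US1/PS0)
  lvl1: tbl 0x28, slot 23 ⇒ 0x29007 (P1/RW1/US1/PS0)
  lvl2: tbl 0x29, slot 8 ⇒ 0x2B007 (P1/RW1/US1/PS0)
  lvl3: tbl 0x2B, slot 0 ⇒ 0x2D003 (P1/RW1/US0/PS0)
  ⇒ fault: PROTECTION_VIOLATION  — 4 lookups
#2 VA=0x60102C1D248 (w,user):
  lvl0: tbl 0x1C, slot 12 ⇒ 0x30007 (P1/RW1/US1/PS0)
  lvl1: tbl 0x30, slot 4 ⇒ 0x31007 (P1/RW1/US1/PS0)
  lvl2: tbl 0x31, slot 22 ⇒ 0x35007 (P1/RW1/US1/PS0)
  lvl3: tbl 0x35, slot 29 ⇒ 0x37007 (P1/RW1/US1/PS0)
  ⇒ phys 0x37248  [4 reads]

Access #0 PA: 0x2406B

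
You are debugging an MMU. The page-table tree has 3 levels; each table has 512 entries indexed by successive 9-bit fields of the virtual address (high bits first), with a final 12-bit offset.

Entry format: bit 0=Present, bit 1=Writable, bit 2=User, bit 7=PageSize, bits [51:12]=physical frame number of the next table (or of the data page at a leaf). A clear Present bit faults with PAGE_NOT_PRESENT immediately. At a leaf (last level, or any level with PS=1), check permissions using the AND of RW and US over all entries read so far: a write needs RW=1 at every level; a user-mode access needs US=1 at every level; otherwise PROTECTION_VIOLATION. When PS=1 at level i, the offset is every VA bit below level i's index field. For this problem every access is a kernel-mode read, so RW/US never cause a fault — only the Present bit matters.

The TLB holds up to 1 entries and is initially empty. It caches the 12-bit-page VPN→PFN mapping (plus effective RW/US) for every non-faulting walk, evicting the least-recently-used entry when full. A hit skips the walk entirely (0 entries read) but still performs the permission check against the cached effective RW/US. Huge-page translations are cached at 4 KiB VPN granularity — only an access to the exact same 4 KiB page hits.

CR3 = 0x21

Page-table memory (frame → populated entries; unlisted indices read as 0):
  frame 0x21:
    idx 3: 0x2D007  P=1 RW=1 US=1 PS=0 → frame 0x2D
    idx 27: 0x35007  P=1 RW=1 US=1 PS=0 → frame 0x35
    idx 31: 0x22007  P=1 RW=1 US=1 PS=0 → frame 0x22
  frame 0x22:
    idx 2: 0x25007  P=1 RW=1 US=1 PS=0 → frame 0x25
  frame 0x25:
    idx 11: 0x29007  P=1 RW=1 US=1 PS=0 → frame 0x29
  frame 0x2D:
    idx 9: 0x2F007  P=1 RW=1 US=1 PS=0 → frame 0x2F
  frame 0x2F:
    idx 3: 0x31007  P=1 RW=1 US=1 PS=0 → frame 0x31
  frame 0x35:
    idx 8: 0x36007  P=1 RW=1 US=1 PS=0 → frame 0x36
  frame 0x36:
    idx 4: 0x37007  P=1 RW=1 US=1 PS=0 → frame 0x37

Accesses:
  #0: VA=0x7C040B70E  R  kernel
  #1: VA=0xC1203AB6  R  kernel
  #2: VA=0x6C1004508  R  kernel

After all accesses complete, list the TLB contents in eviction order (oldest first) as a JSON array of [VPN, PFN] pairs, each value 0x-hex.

Trace:
#0 VA=0x7C040B70E (r,kernel):
  L0: frame=0x21 idx=31 entry=0x22007 [P=1 RW=1 US=1 PS=0]
  L1: frame=0x22 idx=2 entry=0x25007 [P=1 RW=1 US=1 PS=0]
  L2: frame=0x25 idx=11 entry=0x29007 [P=1 RW=1 US=1 PS=0]
  → PA=0x2970E  (3 entries read)
#1 VA=0xC1203AB6 (r,kernel):
  L0: frame=0x21 idx=3 entry=0x2D007 [P=1 RW=1 US=1 PS=0]
  L1: frame=0x2D idx=9 entry=0x2F007 [P=1 RW=1 US=1 PS=0]
  L2: frame=0x2F idx=3 entry=0x31007 [P=1 RW=1 US=1 PS=0]
  → PA=0x31AB6  (3 entries read)
#2 VA=0x6C1004508 (r,kernel):
  L0: frame=0x21 idx=27 entry=0x35007 [P=1 RW=1 US=1 PS=0]
  L1: frame=0x35 idx=8 entry=0x36007 [P=1 RW=1 US=1 PS=0]
  L2: frame=0x36 idx=4 entry=0x37007 [P=1 RW=1 US=1 PS=0]
  → PA=0x37508  (3 entries read)

TLB: [["0x6C1004", "0x37"]]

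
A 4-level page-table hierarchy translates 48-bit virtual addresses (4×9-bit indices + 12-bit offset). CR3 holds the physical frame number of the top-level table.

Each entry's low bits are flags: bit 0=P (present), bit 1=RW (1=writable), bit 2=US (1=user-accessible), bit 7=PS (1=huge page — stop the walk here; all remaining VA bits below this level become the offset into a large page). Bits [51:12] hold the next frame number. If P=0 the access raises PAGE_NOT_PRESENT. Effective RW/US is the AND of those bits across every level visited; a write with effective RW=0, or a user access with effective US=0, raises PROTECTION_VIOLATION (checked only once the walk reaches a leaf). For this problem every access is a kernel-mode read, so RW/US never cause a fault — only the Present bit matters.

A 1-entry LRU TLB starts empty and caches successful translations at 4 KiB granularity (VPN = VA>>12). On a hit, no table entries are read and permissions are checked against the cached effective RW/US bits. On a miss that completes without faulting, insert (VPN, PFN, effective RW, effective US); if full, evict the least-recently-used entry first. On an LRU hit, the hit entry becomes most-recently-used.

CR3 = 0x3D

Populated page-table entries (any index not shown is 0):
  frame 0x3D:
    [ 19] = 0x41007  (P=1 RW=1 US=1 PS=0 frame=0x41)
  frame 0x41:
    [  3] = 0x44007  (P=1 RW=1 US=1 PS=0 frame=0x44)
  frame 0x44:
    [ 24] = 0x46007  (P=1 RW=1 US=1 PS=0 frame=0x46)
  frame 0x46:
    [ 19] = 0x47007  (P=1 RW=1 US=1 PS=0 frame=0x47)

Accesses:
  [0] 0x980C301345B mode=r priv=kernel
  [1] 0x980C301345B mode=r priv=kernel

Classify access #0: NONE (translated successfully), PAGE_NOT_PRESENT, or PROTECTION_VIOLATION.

Per-access translation:
#0 VA=0x980C301345B (r,kernel):
  L0: frame=0x3D idx=19 entry=0x41007 [P=1 RW=1 US=1 PS=0]
  L1: frame=0x41 idx=3 entry=0x44007 [P=1 RW=1 US=1 PS=0]
  L2: frame=0x44 idx=24 entry=0x46007 [P=1 RW=1 US=1 PS=0]
  L3: frame=0x46 idx=19 entry=0x47007 [P=1 RW=1 US=1 PS=0]
  → PA=0x4745B  (4 entries read)
#1 VA=0x980C301345B (r,kernel):
  TLB hit vpn=0x980C3013 → PA=0x4745B

Access #0 fault: NONE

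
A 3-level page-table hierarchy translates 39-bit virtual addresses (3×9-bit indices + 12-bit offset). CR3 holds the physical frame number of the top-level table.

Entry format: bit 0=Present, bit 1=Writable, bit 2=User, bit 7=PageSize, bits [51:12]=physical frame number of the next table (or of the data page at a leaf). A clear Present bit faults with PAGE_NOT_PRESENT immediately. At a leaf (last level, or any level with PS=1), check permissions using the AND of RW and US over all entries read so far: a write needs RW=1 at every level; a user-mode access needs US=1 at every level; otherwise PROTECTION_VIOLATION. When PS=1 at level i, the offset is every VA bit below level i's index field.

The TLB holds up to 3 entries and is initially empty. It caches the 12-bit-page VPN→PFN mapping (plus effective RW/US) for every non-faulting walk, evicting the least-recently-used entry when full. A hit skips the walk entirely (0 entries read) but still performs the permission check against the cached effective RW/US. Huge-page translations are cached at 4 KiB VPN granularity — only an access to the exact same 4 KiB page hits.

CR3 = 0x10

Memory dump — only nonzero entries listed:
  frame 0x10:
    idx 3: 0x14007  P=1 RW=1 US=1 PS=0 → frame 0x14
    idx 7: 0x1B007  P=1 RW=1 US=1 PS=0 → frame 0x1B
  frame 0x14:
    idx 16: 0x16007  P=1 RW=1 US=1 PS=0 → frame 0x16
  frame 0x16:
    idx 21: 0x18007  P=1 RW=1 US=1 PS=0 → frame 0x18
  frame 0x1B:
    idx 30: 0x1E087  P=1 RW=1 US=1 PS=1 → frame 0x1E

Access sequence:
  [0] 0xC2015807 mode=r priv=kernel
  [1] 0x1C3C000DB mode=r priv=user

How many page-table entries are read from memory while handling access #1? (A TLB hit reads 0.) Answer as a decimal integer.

Per-access translation:
#0 VA=0xC2015807 (r,kernel):
  [0] read 0x10 idx=3: raw=0x14007 flags P=1 W=1 U=1 S=0
  [1] read 0x14 idx=16: raw=0x16007 flags P=1 W=1 U=1 S=0
  [2] read 0x16 idx=21: raw=0x18007 flags P=1 W=1 U=1 S=0
  ⇒ phys 0x18807  [3 reads]
#1 VA=0x1C3C000DB (r,user):
  [0] read 0x10 idx=7: raw=0x1B007 flags P=1 W=1 U=1 S=0
  [1] read 0x1B idx=30: raw=0x1E087 flags P=1 W=1 U=1 S=1
  ⇒ phys 0x1E0DB (huge @L1)  [2 reads]

Entries read for #1: 2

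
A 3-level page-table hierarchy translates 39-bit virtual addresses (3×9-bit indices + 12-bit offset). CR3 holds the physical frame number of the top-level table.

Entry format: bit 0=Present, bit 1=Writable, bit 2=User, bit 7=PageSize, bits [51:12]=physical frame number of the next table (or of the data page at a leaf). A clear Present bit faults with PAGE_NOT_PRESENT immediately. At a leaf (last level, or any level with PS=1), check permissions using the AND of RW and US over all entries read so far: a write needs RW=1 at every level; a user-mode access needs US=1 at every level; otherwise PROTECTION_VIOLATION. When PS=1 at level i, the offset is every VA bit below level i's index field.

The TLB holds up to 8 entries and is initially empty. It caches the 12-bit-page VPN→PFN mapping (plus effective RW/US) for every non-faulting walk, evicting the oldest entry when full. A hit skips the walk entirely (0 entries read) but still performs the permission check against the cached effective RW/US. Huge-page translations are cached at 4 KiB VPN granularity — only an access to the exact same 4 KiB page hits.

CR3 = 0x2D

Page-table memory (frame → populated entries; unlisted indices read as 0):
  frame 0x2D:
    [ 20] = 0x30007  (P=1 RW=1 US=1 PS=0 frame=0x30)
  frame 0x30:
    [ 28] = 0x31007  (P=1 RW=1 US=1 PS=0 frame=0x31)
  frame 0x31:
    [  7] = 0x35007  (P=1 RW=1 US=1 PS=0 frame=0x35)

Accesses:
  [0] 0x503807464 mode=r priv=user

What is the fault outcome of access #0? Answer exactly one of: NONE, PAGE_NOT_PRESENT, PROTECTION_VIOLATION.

Trace:
#0 VA=0x503807464 (r,user):
  [0] read 0x2D idx=20: raw=0x30007 flags P=1 W=1 U=1 S=0
  [1] read 0x30 idx=28: raw=0x31007 flags P=1 W=1 U=1 S=0
  [2] read 0x31 idx=7: raw=0x35007 flags P=1 W=1 U=1 S=0
  → PA=0x35464  (3 entries read)

Access #0 fault: NONE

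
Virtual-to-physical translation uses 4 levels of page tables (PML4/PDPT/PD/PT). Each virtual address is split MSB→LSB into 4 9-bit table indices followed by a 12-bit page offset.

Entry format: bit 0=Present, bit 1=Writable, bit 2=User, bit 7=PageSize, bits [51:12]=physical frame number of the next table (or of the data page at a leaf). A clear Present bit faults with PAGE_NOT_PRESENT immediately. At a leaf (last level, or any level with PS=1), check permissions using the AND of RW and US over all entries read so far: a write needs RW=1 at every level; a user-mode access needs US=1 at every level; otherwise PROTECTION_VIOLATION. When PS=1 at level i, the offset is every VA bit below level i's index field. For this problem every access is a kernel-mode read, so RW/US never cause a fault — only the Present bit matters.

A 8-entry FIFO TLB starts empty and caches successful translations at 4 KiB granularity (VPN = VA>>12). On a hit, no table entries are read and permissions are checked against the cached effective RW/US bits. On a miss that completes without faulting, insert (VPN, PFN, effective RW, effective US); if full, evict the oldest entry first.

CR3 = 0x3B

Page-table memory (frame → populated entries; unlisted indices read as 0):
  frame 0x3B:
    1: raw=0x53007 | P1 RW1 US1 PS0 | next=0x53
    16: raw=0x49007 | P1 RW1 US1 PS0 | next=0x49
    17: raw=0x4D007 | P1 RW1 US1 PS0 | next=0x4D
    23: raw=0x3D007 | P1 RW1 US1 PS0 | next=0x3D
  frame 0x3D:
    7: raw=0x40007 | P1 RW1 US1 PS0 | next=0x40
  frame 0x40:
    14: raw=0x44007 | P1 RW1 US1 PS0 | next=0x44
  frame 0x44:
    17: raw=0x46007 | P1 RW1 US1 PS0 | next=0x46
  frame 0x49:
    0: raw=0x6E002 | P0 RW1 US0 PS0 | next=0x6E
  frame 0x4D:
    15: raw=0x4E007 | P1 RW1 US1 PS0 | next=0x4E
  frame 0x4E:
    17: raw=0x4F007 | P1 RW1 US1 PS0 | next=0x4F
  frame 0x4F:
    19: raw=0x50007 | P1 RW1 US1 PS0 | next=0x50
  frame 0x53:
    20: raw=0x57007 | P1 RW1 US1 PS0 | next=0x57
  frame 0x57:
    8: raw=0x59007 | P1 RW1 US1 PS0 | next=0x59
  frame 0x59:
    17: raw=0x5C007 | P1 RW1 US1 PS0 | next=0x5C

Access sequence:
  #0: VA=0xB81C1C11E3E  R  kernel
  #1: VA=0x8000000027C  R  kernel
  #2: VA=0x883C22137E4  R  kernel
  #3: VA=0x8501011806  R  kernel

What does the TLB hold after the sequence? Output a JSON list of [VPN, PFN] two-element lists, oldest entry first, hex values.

Per-access translation:
#0 VA=0xB81C1C11E3E (r,kernel):
  lvl0: tbl 0x3B, slot 23 ⇒ 0x3D007 (P1/RW1/US1/PS0)
  lvl1: tbl 0x3D, slot 7 ⇒ 0x40007 (P1/RW1/US1/PS0)
  lvl2: tbl 0x40, slot 14 ⇒ 0x44007 (P1/RW1/US1/PS0)
  lvl3: tbl 0x44, slot 17 ⇒ 0x46007 (P1/RW1/US1/PS0)
  → PA=0x46E3E  (4 entries read)
#1 VA=0x8000000027C (r,kernel):
  lvl0: tbl 0x3B, slot 16 ⇒ 0x49007 (P1/RW1/US1/PS0)
  lvl1: tbl 0x49, slot 0 ⇒ 0x6E002 (P0/RW1/US0/PS0)
  ✗ PAGE_NOT_PRESENT  [2 reads]
#2 VA=0x883C22137E4 (r,kernel):
  lvl0: tbl 0x3B, slot 17 ⇒ 0x4D007 (P1/RW1/US1/PS0)
  lvl1: tbl 0x4D, slot 15 ⇒ 0x4E007 (P1/RW1/US1/PS0)
  lvl2: tbl 0x4E, slot 17 ⇒ 0x4F007 (P1/RW1/US1/PS0)
  lvl3: tbl 0x4F, slot 19 ⇒ 0x50007 (P1/RW1/US1/PS0)
  → PA=0x507E4  (4 entries read)
#3 VA=0x8501011806 (r,kernel):
  lvl0: tbl 0x3B, slot 1 ⇒ 0x53007 (P1/RW1/US1/PS0)
  lvl1: tbl 0x53, slot 20 ⇒ 0x57007 (P1/RW1/US1/PS0)
  lvl2: tbl 0x57, slot 8 ⇒ 0x59007 (P1/RW1/US1/PS0)
  lvl3: tbl 0x59, slot 17 ⇒ 0x5C007 (P1/RW1/US1/PS0)
  → PA=0x5C806  (4 entries read)

TLB: [["0xB81C1C11", "0x46"], ["0x883C2213", "0x50"], ["0x8501011", "0x5C"]]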